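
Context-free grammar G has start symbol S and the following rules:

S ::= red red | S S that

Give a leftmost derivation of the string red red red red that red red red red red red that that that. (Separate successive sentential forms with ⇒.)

S ⇒ S S that ⇒ S S that S that ⇒ red red S that S that ⇒ red red red red that S that ⇒ red red red red that S S that that ⇒ red red red red that red red S that that ⇒ red red red red that red red S S that that that ⇒ red red red red that red red red red S that that that ⇒ red red red red that red red red red red red that that that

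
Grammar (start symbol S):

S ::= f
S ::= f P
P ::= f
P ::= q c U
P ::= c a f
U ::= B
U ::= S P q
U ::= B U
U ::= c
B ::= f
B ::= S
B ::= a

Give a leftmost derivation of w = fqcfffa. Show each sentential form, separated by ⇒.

S ⇒ fP ⇒ fqcU ⇒ fqcBU ⇒ fqcfU ⇒ fqcfBU ⇒ fqcfSU ⇒ fqcffPU ⇒ fqcfffU ⇒ fqcfffB ⇒ fqcfffa

S ⇒ fP   [S ::= f P]
fP ⇒ fqcU   [P ::= q c U]
fqcU ⇒ fqcBU   [U ::= B U]
fqcBU ⇒ fqcfU   [B ::= f]
fqcfU ⇒ fqcfBU   [U ::= B U]
fqcfBU ⇒ fqcfSU   [B ::= S]
fqcfSU ⇒ fqcffPU   [S ::= f P]
fqcffPU ⇒ fqcfffU   [P ::= f]
fqcfffU ⇒ fqcfffB   [U ::= B]
fqcfffB ⇒ fqcfffa   [B ::= a]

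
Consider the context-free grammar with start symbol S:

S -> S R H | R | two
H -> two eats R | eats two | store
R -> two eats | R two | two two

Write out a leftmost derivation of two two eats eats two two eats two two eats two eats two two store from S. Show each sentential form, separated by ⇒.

S ⇒ S R H ⇒ S R H R H ⇒ S R H R H R H ⇒ two R H R H R H ⇒ two two eats H R H R H ⇒ two two eats eats two R H R H ⇒ two two eats eats two R two H R H ⇒ two two eats eats two two eats two H R H ⇒ two two eats eats two two eats two two eats R R H ⇒ two two eats eats two two eats two two eats two eats R H ⇒ two two eats eats two two eats two two eats two eats two two H ⇒ two two eats eats two two eats two two eats two eats two two store

S ⇒ S R H   [S -> S R H]
S R H ⇒ S R H R H   [S -> S R H]
S R H R H ⇒ S R H R H R H   [S -> S R H]
S R H R H R H ⇒ two R H R H R H   [S -> two]
two R H R H R H ⇒ two two eats H R H R H   [R -> two eats]
two two eats H R H R H ⇒ two two eats eats two R H R H   [H -> eats two]
two two eats eats two R H R H ⇒ two two eats eats two R two H R H   [R -> R two]
two two eats eats two R two H R H ⇒ two two eats eats two two eats two H R H   [R -> two eats]
two two eats eats two two eats two H R H ⇒ two two eats eats two two eats two two eats R R H   [H -> two eats R]
two two eats eats two two eats two two eats R R H ⇒ two two eats eats two two eats two two eats two eats R H   [R -> two eats]
two two eats eats two two eats two two eats two eats R H ⇒ two two eats eats two two eats two two eats two eats two two H   [R -> two two]
two two eats eats two two eats two two eats two eats two two H ⇒ two two eats eats two two eats two two eats two eats two two store   [H -> store]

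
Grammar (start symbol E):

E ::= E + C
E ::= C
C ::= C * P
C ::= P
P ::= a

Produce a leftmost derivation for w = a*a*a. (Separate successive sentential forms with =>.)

E => C => C*P => C*P*P => P*P*P => a*P*P => a*a*P => a*a*a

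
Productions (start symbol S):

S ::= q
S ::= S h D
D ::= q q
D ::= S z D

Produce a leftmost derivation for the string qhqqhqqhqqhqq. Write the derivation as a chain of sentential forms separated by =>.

S => ShD   [S ::= S h D]
ShD => ShDhD   [S ::= S h D]
ShDhD => ShDhDhD   [S ::= S h D]
ShDhDhD => ShDhDhDhD   [S ::= S h D]
ShDhDhDhD => qhDhDhDhD   [S ::= q]
qhDhDhDhD => qhqqhDhDhD   [D ::= q q]
qhqqhDhDhD => qhqqhqqhDhD   [D ::= q q]
qhqqhqqhDhD => qhqqhqqhqqhD   [D ::= q q]
qhqqhqqhqqhD => qhqqhqqhqqhqq   [D ::= q q]

S=>ShD=>ShDhD=>ShDhDhD=>ShDhDhDhD=>qhDhDhDhD=>qhqqhDhDhD=>qhqqhqqhDhD=>qhqqhqqhqqhD=>qhqqhqqhqqhqq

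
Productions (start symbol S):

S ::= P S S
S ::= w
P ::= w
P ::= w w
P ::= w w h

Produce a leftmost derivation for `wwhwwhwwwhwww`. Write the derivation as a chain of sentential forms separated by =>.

S => PSS   [S ::= P S S]
PSS => wwhSS   [P ::= w w h]
wwhSS => wwhPSSS   [S ::= P S S]
wwhPSSS => wwhwwhSSS   [P ::= w w h]
wwhwwhSSS => wwhwwhwSS   [S ::= w]
wwhwwhwSS => wwhwwhwPSSS   [S ::= P S S]
wwhwwhwPSSS => wwhwwhwwwhSSS   [P ::= w w h]
wwhwwhwwwhSSS => wwhwwhwwwhwSS   [S ::= w]
wwhwwhwwwhwSS => wwhwwhwwwhwwS   [S ::= w]
wwhwwhwwwhwwS => wwhwwhwwwhwww   [S ::= w]

S=>PSS=>wwhSS=>wwhPSSS=>wwhwwhSSS=>wwhwwhwSS=>wwhwwhwPSSS=>wwhwwhwwwhSSS=>wwhwwhwwwhwSS=>wwhwwhwwwhwwS=>wwhwwhwwwhwww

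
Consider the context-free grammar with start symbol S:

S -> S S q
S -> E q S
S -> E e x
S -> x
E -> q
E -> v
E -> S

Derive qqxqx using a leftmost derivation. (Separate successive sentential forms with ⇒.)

S ⇒ EqS ⇒ SqS ⇒ EqSqS ⇒ qqSqS ⇒ qqxqS ⇒ qqxqx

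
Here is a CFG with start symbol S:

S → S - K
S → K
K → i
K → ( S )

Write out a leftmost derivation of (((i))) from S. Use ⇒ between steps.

S ⇒ K ⇒ (S) ⇒ (K) ⇒ ((S)) ⇒ ((K)) ⇒ (((S))) ⇒ (((K))) ⇒ (((i)))

S ⇒ K   [S → K]
K ⇒ (S)   [K → ( S )]
(S) ⇒ (K)   [S → K]
(K) ⇒ ((S))   [K → ( S )]
((S)) ⇒ ((K))   [S → K]
((K)) ⇒ (((S)))   [K → ( S )]
(((S))) ⇒ (((K)))   [S → K]
(((K))) ⇒ (((i)))   [K → i]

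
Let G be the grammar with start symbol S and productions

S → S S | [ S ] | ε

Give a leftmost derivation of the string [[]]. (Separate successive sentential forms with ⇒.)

S ⇒ [S] ⇒ [[S]] ⇒ [[]]

S ⇒ [S]   [S → [ S ]]
[S] ⇒ [[S]]   [S → [ S ]]
[[S]] ⇒ [[]]   [S → ε]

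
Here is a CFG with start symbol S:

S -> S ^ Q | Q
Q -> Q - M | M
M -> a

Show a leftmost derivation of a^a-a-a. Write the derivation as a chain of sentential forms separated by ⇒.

S ⇒ S^Q ⇒ Q^Q ⇒ M^Q ⇒ a^Q ⇒ a^Q-M ⇒ a^Q-M-M ⇒ a^M-M-M ⇒ a^a-M-M ⇒ a^a-a-M ⇒ a^a-a-a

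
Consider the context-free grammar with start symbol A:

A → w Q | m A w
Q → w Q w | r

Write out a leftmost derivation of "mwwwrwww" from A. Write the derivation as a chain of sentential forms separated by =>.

A=>mAw=>mwQw=>mwwQww=>mwwwQwww=>mwwwrwww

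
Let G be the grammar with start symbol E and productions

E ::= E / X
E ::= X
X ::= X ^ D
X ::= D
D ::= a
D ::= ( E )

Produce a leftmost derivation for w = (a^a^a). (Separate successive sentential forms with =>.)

E => X   [E ::= X]
X => D   [X ::= D]
D => (E)   [D ::= ( E )]
(E) => (X)   [E ::= X]
(X) => (X^D)   [X ::= X ^ D]
(X^D) => (X^D^D)   [X ::= X ^ D]
(X^D^D) => (D^D^D)   [X ::= D]
(D^D^D) => (a^D^D)   [D ::= a]
(a^D^D) => (a^a^D)   [D ::= a]
(a^a^D) => (a^a^a)   [D ::= a]

E => X => D => (E) => (X) => (X^D) => (X^D^D) => (D^D^D) => (a^D^D) => (a^a^D) => (a^a^a)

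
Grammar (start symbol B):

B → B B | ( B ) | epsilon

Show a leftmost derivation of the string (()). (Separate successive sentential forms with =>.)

B => (B) => ((B)) => (())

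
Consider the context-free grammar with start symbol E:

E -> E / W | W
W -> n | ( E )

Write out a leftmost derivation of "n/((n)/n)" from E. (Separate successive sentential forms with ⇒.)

E ⇒ E/W   [E -> E / W]
E/W ⇒ W/W   [E -> W]
W/W ⇒ n/W   [W -> n]
n/W ⇒ n/(E)   [W -> ( E )]
n/(E) ⇒ n/(E/W)   [E -> E / W]
n/(E/W) ⇒ n/(W/W)   [E -> W]
n/(W/W) ⇒ n/((E)/W)   [W -> ( E )]
n/((E)/W) ⇒ n/((W)/W)   [E -> W]
n/((W)/W) ⇒ n/((n)/W)   [W -> n]
n/((n)/W) ⇒ n/((n)/n)   [W -> n]

E⇒E/W⇒W/W⇒n/W⇒n/(E)⇒n/(E/W)⇒n/(W/W)⇒n/((E)/W)⇒n/((W)/W)⇒n/((n)/W)⇒n/((n)/n)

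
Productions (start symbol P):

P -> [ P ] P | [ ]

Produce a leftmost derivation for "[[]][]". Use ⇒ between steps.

P ⇒ [P]P ⇒ [[]]P ⇒ [[]][]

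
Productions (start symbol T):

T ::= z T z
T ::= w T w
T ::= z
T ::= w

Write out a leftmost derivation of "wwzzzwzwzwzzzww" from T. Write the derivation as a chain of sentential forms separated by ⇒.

T ⇒ wTw ⇒ wwTww ⇒ wwzTzww ⇒ wwzzTzzww ⇒ wwzzzTzzzww ⇒ wwzzzwTwzzzww ⇒ wwzzzwzTzwzzzww ⇒ wwzzzwzwzwzzzww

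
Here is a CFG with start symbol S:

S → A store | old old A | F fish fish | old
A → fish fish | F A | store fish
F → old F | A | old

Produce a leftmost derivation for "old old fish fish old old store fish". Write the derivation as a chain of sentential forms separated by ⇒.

S ⇒ old old A ⇒ old old F A ⇒ old old A A ⇒ old old fish fish A ⇒ old old fish fish F A ⇒ old old fish fish old F A ⇒ old old fish fish old old A ⇒ old old fish fish old old store fish

S ⇒ old old A   [S → old old A]
old old A ⇒ old old F A   [A → F A]
old old F A ⇒ old old A A   [F → A]
old old A A ⇒ old old fish fish A   [A → fish fish]
old old fish fish A ⇒ old old fish fish F A   [A → F A]
old old fish fish F A ⇒ old old fish fish old F A   [F → old F]
old old fish fish old F A ⇒ old old fish fish old old A   [F → old]
old old fish fish old old A ⇒ old old fish fish old old store fish   [A → store fish]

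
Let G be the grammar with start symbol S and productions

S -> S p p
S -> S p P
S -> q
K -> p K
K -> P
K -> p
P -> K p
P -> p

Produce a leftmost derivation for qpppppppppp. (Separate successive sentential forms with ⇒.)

S ⇒ SpP ⇒ SpPpP ⇒ qpPpP ⇒ qpKppP ⇒ qppKppP ⇒ qpppppP ⇒ qpppppKp ⇒ qppppppKp ⇒ qpppppppKp ⇒ qpppppppPp ⇒ qpppppppKpp ⇒ qpppppppppp

S ⇒ SpP   [S -> S p P]
SpP ⇒ SpPpP   [S -> S p P]
SpPpP ⇒ qpPpP   [S -> q]
qpPpP ⇒ qpKppP   [P -> K p]
qpKppP ⇒ qppKppP   [K -> p K]
qppKppP ⇒ qpppppP   [K -> p]
qpppppP ⇒ qpppppKp   [P -> K p]
qpppppKp ⇒ qppppppKp   [K -> p K]
qppppppKp ⇒ qpppppppKp   [K -> p K]
qpppppppKp ⇒ qpppppppPp   [K -> P]
qpppppppPp ⇒ qpppppppKpp   [P -> K p]
qpppppppKpp ⇒ qpppppppppp   [K -> p]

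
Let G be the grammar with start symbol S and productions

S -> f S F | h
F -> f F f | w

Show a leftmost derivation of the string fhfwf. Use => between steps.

S => fSF => fhF => fhfFf => fhfwf

S => fSF   [S -> f S F]
fSF => fhF   [S -> h]
fhF => fhfFf   [F -> f F f]
fhfFf => fhfwf   [F -> w]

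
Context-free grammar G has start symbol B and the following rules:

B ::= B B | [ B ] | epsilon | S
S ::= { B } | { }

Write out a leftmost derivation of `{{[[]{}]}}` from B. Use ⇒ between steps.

B ⇒ BB ⇒ SB ⇒ {B}B ⇒ {S}B ⇒ {{B}}B ⇒ {{[B]}}B ⇒ {{[BB]}}B ⇒ {{[BBB]}}B ⇒ {{[[B]BB]}}B ⇒ {{[[]BB]}}B ⇒ {{[[]SB]}}B ⇒ {{[[]{}B]}}B ⇒ {{[[]{}]}}B ⇒ {{[[]{}]}}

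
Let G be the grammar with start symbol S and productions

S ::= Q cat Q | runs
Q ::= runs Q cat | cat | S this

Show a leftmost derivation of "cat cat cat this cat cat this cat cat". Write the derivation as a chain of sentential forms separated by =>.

S => Q cat Q   [S ::= Q cat Q]
Q cat Q => S this cat Q   [Q ::= S this]
S this cat Q => Q cat Q this cat Q   [S ::= Q cat Q]
Q cat Q this cat Q => S this cat Q this cat Q   [Q ::= S this]
S this cat Q this cat Q => Q cat Q this cat Q this cat Q   [S ::= Q cat Q]
Q cat Q this cat Q this cat Q => cat cat Q this cat Q this cat Q   [Q ::= cat]
cat cat Q this cat Q this cat Q => cat cat cat this cat Q this cat Q   [Q ::= cat]
cat cat cat this cat Q this cat Q => cat cat cat this cat cat this cat Q   [Q ::= cat]
cat cat cat this cat cat this cat Q => cat cat cat this cat cat this cat cat   [Q ::= cat]

S => Q cat Q => S this cat Q => Q cat Q this cat Q => S this cat Q this cat Q => Q cat Q this cat Q this cat Q => cat cat Q this cat Q this cat Q => cat cat cat this cat Q this cat Q => cat cat cat this cat cat this cat Q => cat cat cat this cat cat this cat cat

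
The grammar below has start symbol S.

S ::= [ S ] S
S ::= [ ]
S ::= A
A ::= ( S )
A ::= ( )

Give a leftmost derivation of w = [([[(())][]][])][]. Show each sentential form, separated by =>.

S => [S]S => [A]S => [(S)]S => [([S]S)]S => [([[S]S]S)]S => [([[A]S]S)]S => [([[(S)]S]S)]S => [([[(A)]S]S)]S => [([[(())]S]S)]S => [([[(())][]]S)]S => [([[(())][]][])]S => [([[(())][]][])][]

S => [S]S   [S ::= [ S ] S]
[S]S => [A]S   [S ::= A]
[A]S => [(S)]S   [A ::= ( S )]
[(S)]S => [([S]S)]S   [S ::= [ S ] S]
[([S]S)]S => [([[S]S]S)]S   [S ::= [ S ] S]
[([[S]S]S)]S => [([[A]S]S)]S   [S ::= A]
[([[A]S]S)]S => [([[(S)]S]S)]S   [A ::= ( S )]
[([[(S)]S]S)]S => [([[(A)]S]S)]S   [S ::= A]
[([[(A)]S]S)]S => [([[(())]S]S)]S   [A ::= ( )]
[([[(())]S]S)]S => [([[(())][]]S)]S   [S ::= [ ]]
[([[(())][]]S)]S => [([[(())][]][])]S   [S ::= [ ]]
[([[(())][]][])]S => [([[(())][]][])][]   [S ::= [ ]]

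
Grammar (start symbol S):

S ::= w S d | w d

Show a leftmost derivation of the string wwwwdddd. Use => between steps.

S => wSd => wwSdd => wwwSddd => wwwwdddd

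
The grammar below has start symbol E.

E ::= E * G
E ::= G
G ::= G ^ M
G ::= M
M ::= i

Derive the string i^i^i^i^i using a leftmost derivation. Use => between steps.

E => G => G^M => G^M^M => G^M^M^M => G^M^M^M^M => M^M^M^M^M => i^M^M^M^M => i^i^M^M^M => i^i^i^M^M => i^i^i^i^M => i^i^i^i^i

E => G   [E ::= G]
G => G^M   [G ::= G ^ M]
G^M => G^M^M   [G ::= G ^ M]
G^M^M => G^M^M^M   [G ::= G ^ M]
G^M^M^M => G^M^M^M^M   [G ::= G ^ M]
G^M^M^M^M => M^M^M^M^M   [G ::= M]
M^M^M^M^M => i^M^M^M^M   [M ::= i]
i^M^M^M^M => i^i^M^M^M   [M ::= i]
i^i^M^M^M => i^i^i^M^M   [M ::= i]
i^i^i^M^M => i^i^i^i^M   [M ::= i]
i^i^i^i^M => i^i^i^i^i   [M ::= i]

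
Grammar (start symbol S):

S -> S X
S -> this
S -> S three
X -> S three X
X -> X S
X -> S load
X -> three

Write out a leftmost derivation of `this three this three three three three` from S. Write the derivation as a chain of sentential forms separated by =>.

S => S X   [S -> S X]
S X => S X X   [S -> S X]
S X X => S X X X   [S -> S X]
S X X X => S three X X X   [S -> S three]
S three X X X => this three X X X   [S -> this]
this three X X X => this three S three X X X   [X -> S three X]
this three S three X X X => this three this three X X X   [S -> this]
this three this three X X X => this three this three three X X   [X -> three]
this three this three three X X => this three this three three three X   [X -> three]
this three this three three three X => this three this three three three three   [X -> three]

S => S X => S X X => S X X X => S three X X X => this three X X X => this three S three X X X => this three this three X X X => this three this three three X X => this three this three three three X => this three this three three three three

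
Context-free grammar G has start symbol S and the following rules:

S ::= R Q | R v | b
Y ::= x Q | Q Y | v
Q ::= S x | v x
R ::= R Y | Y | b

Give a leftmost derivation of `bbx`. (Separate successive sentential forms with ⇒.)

S ⇒ RQ   [S ::= R Q]
RQ ⇒ bQ   [R ::= b]
bQ ⇒ bSx   [Q ::= S x]
bSx ⇒ bbx   [S ::= b]

S ⇒ RQ ⇒ bQ ⇒ bSx ⇒ bbx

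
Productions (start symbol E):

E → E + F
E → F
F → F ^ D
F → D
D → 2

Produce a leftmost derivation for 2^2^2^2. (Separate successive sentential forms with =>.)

E => F => F^D => F^D^D => F^D^D^D => D^D^D^D => 2^D^D^D => 2^2^D^D => 2^2^2^D => 2^2^2^2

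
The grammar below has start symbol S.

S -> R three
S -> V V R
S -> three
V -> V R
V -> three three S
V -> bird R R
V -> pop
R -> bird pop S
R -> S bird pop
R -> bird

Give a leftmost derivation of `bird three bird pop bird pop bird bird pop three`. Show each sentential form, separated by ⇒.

S ⇒ R three   [S -> R three]
R three ⇒ S bird pop three   [R -> S bird pop]
S bird pop three ⇒ V V R bird pop three   [S -> V V R]
V V R bird pop three ⇒ bird R R V R bird pop three   [V -> bird R R]
bird R R V R bird pop three ⇒ bird S bird pop R V R bird pop three   [R -> S bird pop]
bird S bird pop R V R bird pop three ⇒ bird three bird pop R V R bird pop three   [S -> three]
bird three bird pop R V R bird pop three ⇒ bird three bird pop bird V R bird pop three   [R -> bird]
bird three bird pop bird V R bird pop three ⇒ bird three bird pop bird pop R bird pop three   [V -> pop]
bird three bird pop bird pop R bird pop three ⇒ bird three bird pop bird pop bird bird pop three   [R -> bird]

S ⇒ R three ⇒ S bird pop three ⇒ V V R bird pop three ⇒ bird R R V R bird pop three ⇒ bird S bird pop R V R bird pop three ⇒ bird three bird pop R V R bird pop three ⇒ bird three bird pop bird V R bird pop three ⇒ bird three bird pop bird pop R bird pop three ⇒ bird three bird pop bird pop bird bird pop three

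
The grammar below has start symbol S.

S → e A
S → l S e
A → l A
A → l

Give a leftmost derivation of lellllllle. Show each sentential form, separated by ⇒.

S ⇒ lSe   [S → l S e]
lSe ⇒ leAe   [S → e A]
leAe ⇒ lelAe   [A → l A]
lelAe ⇒ lellAe   [A → l A]
lellAe ⇒ lelllAe   [A → l A]
lelllAe ⇒ lellllAe   [A → l A]
lellllAe ⇒ lelllllAe   [A → l A]
lelllllAe ⇒ lellllllAe   [A → l A]
lellllllAe ⇒ lellllllle   [A → l]

S ⇒ lSe ⇒ leAe ⇒ lelAe ⇒ lellAe ⇒ lelllAe ⇒ lellllAe ⇒ lelllllAe ⇒ lellllllAe ⇒ lellllllle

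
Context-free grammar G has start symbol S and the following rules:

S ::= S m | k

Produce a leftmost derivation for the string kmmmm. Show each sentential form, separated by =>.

S => Sm   [S ::= S m]
Sm => Smm   [S ::= S m]
Smm => Smmm   [S ::= S m]
Smmm => Smmmm   [S ::= S m]
Smmmm => kmmmm   [S ::= k]

S=>Sm=>Smm=>Smmm=>Smmmm=>kmmmm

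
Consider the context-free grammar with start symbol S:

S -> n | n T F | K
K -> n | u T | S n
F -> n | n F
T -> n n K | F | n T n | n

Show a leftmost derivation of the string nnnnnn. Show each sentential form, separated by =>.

S => K => Sn => nTFn => nFFn => nnFFn => nnnFn => nnnnFn => nnnnnn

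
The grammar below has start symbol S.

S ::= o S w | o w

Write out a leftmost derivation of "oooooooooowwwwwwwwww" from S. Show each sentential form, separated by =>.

S => oSw => ooSww => oooSwww => ooooSwwww => oooooSwwwww => ooooooSwwwwww => oooooooSwwwwwww => ooooooooSwwwwwwww => oooooooooSwwwwwwwww => oooooooooowwwwwwwwww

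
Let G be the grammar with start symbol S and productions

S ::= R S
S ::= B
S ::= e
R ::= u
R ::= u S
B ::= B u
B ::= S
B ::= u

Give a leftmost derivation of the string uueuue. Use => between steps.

S=>RS=>uSS=>uBS=>uBuS=>uBuuS=>uSuuS=>uRSuuS=>uuSuuS=>uueuuS=>uueuue

S => RS   [S ::= R S]
RS => uSS   [R ::= u S]
uSS => uBS   [S ::= B]
uBS => uBuS   [B ::= B u]
uBuS => uBuuS   [B ::= B u]
uBuuS => uSuuS   [B ::= S]
uSuuS => uRSuuS   [S ::= R S]
uRSuuS => uuSuuS   [R ::= u]
uuSuuS => uueuuS   [S ::= e]
uueuuS => uueuue   [S ::= e]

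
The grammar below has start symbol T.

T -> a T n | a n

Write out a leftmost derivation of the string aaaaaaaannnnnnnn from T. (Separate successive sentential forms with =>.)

T => aTn   [T -> a T n]
aTn => aaTnn   [T -> a T n]
aaTnn => aaaTnnn   [T -> a T n]
aaaTnnn => aaaaTnnnn   [T -> a T n]
aaaaTnnnn => aaaaaTnnnnn   [T -> a T n]
aaaaaTnnnnn => aaaaaaTnnnnnn   [T -> a T n]
aaaaaaTnnnnnn => aaaaaaaTnnnnnnn   [T -> a T n]
aaaaaaaTnnnnnnn => aaaaaaaannnnnnnn   [T -> a n]

T => aTn => aaTnn => aaaTnnn => aaaaTnnnn => aaaaaTnnnnn => aaaaaaTnnnnnn => aaaaaaaTnnnnnnn => aaaaaaaannnnnnnn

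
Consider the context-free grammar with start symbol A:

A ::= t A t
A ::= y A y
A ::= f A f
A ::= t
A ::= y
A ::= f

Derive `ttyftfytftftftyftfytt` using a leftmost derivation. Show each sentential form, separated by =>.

A=>tAt=>ttAtt=>ttyAytt=>ttyfAfytt=>ttyftAtfytt=>ttyftfAftfytt=>ttyftfyAyftfytt=>ttyftfytAtyftfytt=>ttyftfytfAftyftfytt=>ttyftfytftAtftyftfytt=>ttyftfytftftftyftfytt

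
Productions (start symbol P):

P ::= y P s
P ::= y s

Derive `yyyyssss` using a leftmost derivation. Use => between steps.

P => yPs   [P ::= y P s]
yPs => yyPss   [P ::= y P s]
yyPss => yyyPsss   [P ::= y P s]
yyyPsss => yyyyssss   [P ::= y s]

P => yPs => yyPss => yyyPsss => yyyyssss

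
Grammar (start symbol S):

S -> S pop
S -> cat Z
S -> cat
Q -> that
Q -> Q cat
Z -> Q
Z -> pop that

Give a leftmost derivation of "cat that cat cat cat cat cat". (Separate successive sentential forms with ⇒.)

S ⇒ cat Z   [S -> cat Z]
cat Z ⇒ cat Q   [Z -> Q]
cat Q ⇒ cat Q cat   [Q -> Q cat]
cat Q cat ⇒ cat Q cat cat   [Q -> Q cat]
cat Q cat cat ⇒ cat Q cat cat cat   [Q -> Q cat]
cat Q cat cat cat ⇒ cat Q cat cat cat cat   [Q -> Q cat]
cat Q cat cat cat cat ⇒ cat Q cat cat cat cat cat   [Q -> Q cat]
cat Q cat cat cat cat cat ⇒ cat that cat cat cat cat cat   [Q -> that]

S ⇒ cat Z ⇒ cat Q ⇒ cat Q cat ⇒ cat Q cat cat ⇒ cat Q cat cat cat ⇒ cat Q cat cat cat cat ⇒ cat Q cat cat cat cat cat ⇒ cat that cat cat cat cat cat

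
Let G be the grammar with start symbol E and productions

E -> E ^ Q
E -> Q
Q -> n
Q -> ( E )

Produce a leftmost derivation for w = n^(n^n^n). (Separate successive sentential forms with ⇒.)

E⇒E^Q⇒Q^Q⇒n^Q⇒n^(E)⇒n^(E^Q)⇒n^(E^Q^Q)⇒n^(Q^Q^Q)⇒n^(n^Q^Q)⇒n^(n^n^Q)⇒n^(n^n^n)

E ⇒ E^Q   [E -> E ^ Q]
E^Q ⇒ Q^Q   [E -> Q]
Q^Q ⇒ n^Q   [Q -> n]
n^Q ⇒ n^(E)   [Q -> ( E )]
n^(E) ⇒ n^(E^Q)   [E -> E ^ Q]
n^(E^Q) ⇒ n^(E^Q^Q)   [E -> E ^ Q]
n^(E^Q^Q) ⇒ n^(Q^Q^Q)   [E -> Q]
n^(Q^Q^Q) ⇒ n^(n^Q^Q)   [Q -> n]
n^(n^Q^Q) ⇒ n^(n^n^Q)   [Q -> n]
n^(n^n^Q) ⇒ n^(n^n^n)   [Q -> n]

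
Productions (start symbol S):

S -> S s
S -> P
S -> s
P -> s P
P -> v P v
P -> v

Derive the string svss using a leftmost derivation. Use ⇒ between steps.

S ⇒ Ss ⇒ Sss ⇒ Pss ⇒ sPss ⇒ svss

S ⇒ Ss   [S -> S s]
Ss ⇒ Sss   [S -> S s]
Sss ⇒ Pss   [S -> P]
Pss ⇒ sPss   [P -> s P]
sPss ⇒ svss   [P -> v]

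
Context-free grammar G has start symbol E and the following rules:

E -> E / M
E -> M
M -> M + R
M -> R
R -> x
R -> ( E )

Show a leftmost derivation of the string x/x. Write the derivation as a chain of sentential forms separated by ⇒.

E ⇒ E/M   [E -> E / M]
E/M ⇒ M/M   [E -> M]
M/M ⇒ R/M   [M -> R]
R/M ⇒ x/M   [R -> x]
x/M ⇒ x/R   [M -> R]
x/R ⇒ x/x   [R -> x]

E⇒E/M⇒M/M⇒R/M⇒x/M⇒x/R⇒x/x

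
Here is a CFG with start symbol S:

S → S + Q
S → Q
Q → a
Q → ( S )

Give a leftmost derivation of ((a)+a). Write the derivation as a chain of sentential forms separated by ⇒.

S ⇒ Q ⇒ (S) ⇒ (S+Q) ⇒ (Q+Q) ⇒ ((S)+Q) ⇒ ((Q)+Q) ⇒ ((a)+Q) ⇒ ((a)+a)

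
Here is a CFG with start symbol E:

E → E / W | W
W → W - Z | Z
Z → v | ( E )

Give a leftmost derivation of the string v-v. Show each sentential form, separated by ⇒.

E ⇒ W   [E → W]
W ⇒ W-Z   [W → W - Z]
W-Z ⇒ Z-Z   [W → Z]
Z-Z ⇒ v-Z   [Z → v]
v-Z ⇒ v-v   [Z → v]

E ⇒ W ⇒ W-Z ⇒ Z-Z ⇒ v-Z ⇒ v-v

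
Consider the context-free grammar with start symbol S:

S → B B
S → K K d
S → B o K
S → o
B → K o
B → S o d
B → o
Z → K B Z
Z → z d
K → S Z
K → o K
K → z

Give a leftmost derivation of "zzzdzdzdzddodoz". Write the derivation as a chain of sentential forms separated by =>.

S => BoK   [S → B o K]
BoK => SodoK   [B → S o d]
SodoK => KKdodoK   [S → K K d]
KKdodoK => zKdodoK   [K → z]
zKdodoK => zSZdodoK   [K → S Z]
zSZdodoK => zKKdZdodoK   [S → K K d]
zKKdZdodoK => zSZKdZdodoK   [K → S Z]
zSZKdZdodoK => zKKdZKdZdodoK   [S → K K d]
zKKdZKdZdodoK => zzKdZKdZdodoK   [K → z]
zzKdZKdZdodoK => zzzdZKdZdodoK   [K → z]
zzzdZKdZdodoK => zzzdzdKdZdodoK   [Z → z d]
zzzdzdKdZdodoK => zzzdzdzdZdodoK   [K → z]
zzzdzdzdZdodoK => zzzdzdzdzddodoK   [Z → z d]
zzzdzdzdzddodoK => zzzdzdzdzddodoz   [K → z]

S => BoK => SodoK => KKdodoK => zKdodoK => zSZdodoK => zKKdZdodoK => zSZKdZdodoK => zKKdZKdZdodoK => zzKdZKdZdodoK => zzzdZKdZdodoK => zzzdzdKdZdodoK => zzzdzdzdZdodoK => zzzdzdzdzddodoK => zzzdzdzdzddodoz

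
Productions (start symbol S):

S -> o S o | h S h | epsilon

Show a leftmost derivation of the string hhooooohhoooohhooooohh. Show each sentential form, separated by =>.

S => hSh   [S -> h S h]
hSh => hhShh   [S -> h S h]
hhShh => hhoSohh   [S -> o S o]
hhoSohh => hhooSoohh   [S -> o S o]
hhooSoohh => hhoooSooohh   [S -> o S o]
hhoooSooohh => hhooooSoooohh   [S -> o S o]
hhooooSoooohh => hhoooooSooooohh   [S -> o S o]
hhoooooSooooohh => hhooooohShooooohh   [S -> h S h]
hhooooohShooooohh => hhooooohhShhooooohh   [S -> h S h]
hhooooohhShhooooohh => hhooooohhoSohhooooohh   [S -> o S o]
hhooooohhoSohhooooohh => hhooooohhooSoohhooooohh   [S -> o S o]
hhooooohhooSoohhooooohh => hhooooohhoooohhooooohh   [S -> epsilon]

S => hSh => hhShh => hhoSohh => hhooSoohh => hhoooSooohh => hhooooSoooohh => hhoooooSooooohh => hhooooohShooooohh => hhooooohhShhooooohh => hhooooohhoSohhooooohh => hhooooohhooSoohhooooohh => hhooooohhoooohhooooohh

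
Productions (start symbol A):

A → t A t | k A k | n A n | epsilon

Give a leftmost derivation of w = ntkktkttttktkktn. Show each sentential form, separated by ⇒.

A ⇒ nAn   [A → n A n]
nAn ⇒ ntAtn   [A → t A t]
ntAtn ⇒ ntkAktn   [A → k A k]
ntkAktn ⇒ ntkkAkktn   [A → k A k]
ntkkAkktn ⇒ ntkktAtkktn   [A → t A t]
ntkktAtkktn ⇒ ntkktkAktkktn   [A → k A k]
ntkktkAktkktn ⇒ ntkktktAtktkktn   [A → t A t]
ntkktktAtktkktn ⇒ ntkktkttAttktkktn   [A → t A t]
ntkktkttAttktkktn ⇒ ntkktkttttktkktn   [A → epsilon]

A ⇒ nAn ⇒ ntAtn ⇒ ntkAktn ⇒ ntkkAkktn ⇒ ntkktAtkktn ⇒ ntkktkAktkktn ⇒ ntkktktAtktkktn ⇒ ntkktkttAttktkktn ⇒ ntkktkttttktkktn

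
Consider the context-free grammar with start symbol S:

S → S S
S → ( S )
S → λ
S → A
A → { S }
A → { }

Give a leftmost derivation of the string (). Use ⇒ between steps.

S ⇒ SS   [S → S S]
SS ⇒ SSS   [S → S S]
SSS ⇒ (S)SS   [S → ( S )]
(S)SS ⇒ ()SS   [S → λ]
()SS ⇒ ()S   [S → λ]
()S ⇒ ()   [S → λ]

S⇒SS⇒SSS⇒(S)SS⇒()SS⇒()S⇒()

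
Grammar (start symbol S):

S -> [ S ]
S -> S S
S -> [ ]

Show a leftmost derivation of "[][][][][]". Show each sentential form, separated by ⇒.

S⇒SS⇒SSS⇒SSSS⇒SSSSS⇒[]SSSS⇒[][]SSS⇒[][][]SS⇒[][][][]S⇒[][][][][]

S ⇒ SS   [S -> S S]
SS ⇒ SSS   [S -> S S]
SSS ⇒ SSSS   [S -> S S]
SSSS ⇒ SSSSS   [S -> S S]
SSSSS ⇒ []SSSS   [S -> [ ]]
[]SSSS ⇒ [][]SSS   [S -> [ ]]
[][]SSS ⇒ [][][]SS   [S -> [ ]]
[][][]SS ⇒ [][][][]S   [S -> [ ]]
[][][][]S ⇒ [][][][][]   [S -> [ ]]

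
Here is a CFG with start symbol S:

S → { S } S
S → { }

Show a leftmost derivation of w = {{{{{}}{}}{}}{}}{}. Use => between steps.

S => {S}S => {{S}S}S => {{{S}S}S}S => {{{{S}S}S}S}S => {{{{{}}S}S}S}S => {{{{{}}{}}S}S}S => {{{{{}}{}}{}}S}S => {{{{{}}{}}{}}{}}S => {{{{{}}{}}{}}{}}{}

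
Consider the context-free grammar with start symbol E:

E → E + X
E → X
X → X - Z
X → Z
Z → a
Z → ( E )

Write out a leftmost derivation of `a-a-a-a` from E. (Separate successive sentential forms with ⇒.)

E ⇒ X   [E → X]
X ⇒ X-Z   [X → X - Z]
X-Z ⇒ X-Z-Z   [X → X - Z]
X-Z-Z ⇒ X-Z-Z-Z   [X → X - Z]
X-Z-Z-Z ⇒ Z-Z-Z-Z   [X → Z]
Z-Z-Z-Z ⇒ a-Z-Z-Z   [Z → a]
a-Z-Z-Z ⇒ a-a-Z-Z   [Z → a]
a-a-Z-Z ⇒ a-a-a-Z   [Z → a]
a-a-a-Z ⇒ a-a-a-a   [Z → a]

E⇒X⇒X-Z⇒X-Z-Z⇒X-Z-Z-Z⇒Z-Z-Z-Z⇒a-Z-Z-Z⇒a-a-Z-Z⇒a-a-a-Z⇒a-a-a-a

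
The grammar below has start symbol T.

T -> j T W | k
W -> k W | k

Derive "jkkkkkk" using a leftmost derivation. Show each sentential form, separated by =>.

T => jTW => jkW => jkkW => jkkkW => jkkkkW => jkkkkkW => jkkkkkk

T => jTW   [T -> j T W]
jTW => jkW   [T -> k]
jkW => jkkW   [W -> k W]
jkkW => jkkkW   [W -> k W]
jkkkW => jkkkkW   [W -> k W]
jkkkkW => jkkkkkW   [W -> k W]
jkkkkkW => jkkkkkk   [W -> k]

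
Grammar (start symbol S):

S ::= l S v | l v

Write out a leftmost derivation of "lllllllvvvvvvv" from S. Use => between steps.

S => lSv => llSvv => lllSvvv => llllSvvvv => lllllSvvvvv => llllllSvvvvvv => lllllllvvvvvvv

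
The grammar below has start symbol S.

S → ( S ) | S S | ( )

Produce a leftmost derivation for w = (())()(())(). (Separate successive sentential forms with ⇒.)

S ⇒ SS ⇒ SSS ⇒ (S)SS ⇒ (())SS ⇒ (())()S ⇒ (())()SS ⇒ (())()(S)S ⇒ (())()(())S ⇒ (())()(())()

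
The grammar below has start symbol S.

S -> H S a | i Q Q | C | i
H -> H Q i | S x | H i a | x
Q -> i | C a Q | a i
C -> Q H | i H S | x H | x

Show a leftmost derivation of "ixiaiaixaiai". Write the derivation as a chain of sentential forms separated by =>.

S => iQQ   [S -> i Q Q]
iQQ => iCaQQ   [Q -> C a Q]
iCaQQ => ixHaQQ   [C -> x H]
ixHaQQ => ixSxaQQ   [H -> S x]
ixSxaQQ => ixiQQxaQQ   [S -> i Q Q]
ixiQQxaQQ => ixiaiQxaQQ   [Q -> a i]
ixiaiQxaQQ => ixiaiaixaQQ   [Q -> a i]
ixiaiaixaQQ => ixiaiaixaiQ   [Q -> i]
ixiaiaixaiQ => ixiaiaixaiai   [Q -> a i]

S=>iQQ=>iCaQQ=>ixHaQQ=>ixSxaQQ=>ixiQQxaQQ=>ixiaiQxaQQ=>ixiaiaixaQQ=>ixiaiaixaiQ=>ixiaiaixaiai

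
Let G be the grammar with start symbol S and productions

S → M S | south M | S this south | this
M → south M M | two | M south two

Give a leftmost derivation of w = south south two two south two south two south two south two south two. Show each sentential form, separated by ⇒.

S ⇒ south M   [S → south M]
south M ⇒ south M south two   [M → M south two]
south M south two ⇒ south M south two south two   [M → M south two]
south M south two south two ⇒ south M south two south two south two   [M → M south two]
south M south two south two south two ⇒ south M south two south two south two south two   [M → M south two]
south M south two south two south two south two ⇒ south south M M south two south two south two south two   [M → south M M]
south south M M south two south two south two south two ⇒ south south two M south two south two south two south two   [M → two]
south south two M south two south two south two south two ⇒ south south two M south two south two south two south two south two   [M → M south two]
south south two M south two south two south two south two south two ⇒ south south two two south two south two south two south two south two   [M → two]

S ⇒ south M ⇒ south M south two ⇒ south M south two south two ⇒ south M south two south two south two ⇒ south M south two south two south two south two ⇒ south south M M south two south two south two south two ⇒ south south two M south two south two south two south two ⇒ south south two M south two south two south two south two south two ⇒ south south two two south two south two south two south two south two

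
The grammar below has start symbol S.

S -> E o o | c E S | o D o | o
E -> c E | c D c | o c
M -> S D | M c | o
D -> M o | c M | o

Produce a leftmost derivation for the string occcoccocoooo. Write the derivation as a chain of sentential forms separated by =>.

S=>oDo=>ocMo=>ocSDo=>occESDo=>occcESDo=>occcocSDo=>occcocEooDo=>occcoccDcooDo=>occcoccocooDo=>occcoccocoooo

S => oDo   [S -> o D o]
oDo => ocMo   [D -> c M]
ocMo => ocSDo   [M -> S D]
ocSDo => occESDo   [S -> c E S]
occESDo => occcESDo   [E -> c E]
occcESDo => occcocSDo   [E -> o c]
occcocSDo => occcocEooDo   [S -> E o o]
occcocEooDo => occcoccDcooDo   [E -> c D c]
occcoccDcooDo => occcoccocooDo   [D -> o]
occcoccocooDo => occcoccocoooo   [D -> o]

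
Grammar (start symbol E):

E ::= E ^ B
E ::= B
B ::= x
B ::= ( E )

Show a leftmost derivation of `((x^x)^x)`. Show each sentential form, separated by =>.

E=>B=>(E)=>(E^B)=>(B^B)=>((E)^B)=>((E^B)^B)=>((B^B)^B)=>((x^B)^B)=>((x^x)^B)=>((x^x)^x)

E => B   [E ::= B]
B => (E)   [B ::= ( E )]
(E) => (E^B)   [E ::= E ^ B]
(E^B) => (B^B)   [E ::= B]
(B^B) => ((E)^B)   [B ::= ( E )]
((E)^B) => ((E^B)^B)   [E ::= E ^ B]
((E^B)^B) => ((B^B)^B)   [E ::= B]
((B^B)^B) => ((x^B)^B)   [B ::= x]
((x^B)^B) => ((x^x)^B)   [B ::= x]
((x^x)^B) => ((x^x)^x)   [B ::= x]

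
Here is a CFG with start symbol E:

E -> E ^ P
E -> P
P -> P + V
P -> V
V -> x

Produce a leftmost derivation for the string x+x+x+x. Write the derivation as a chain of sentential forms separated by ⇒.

E ⇒ P ⇒ P+V ⇒ P+V+V ⇒ P+V+V+V ⇒ V+V+V+V ⇒ x+V+V+V ⇒ x+x+V+V ⇒ x+x+x+V ⇒ x+x+x+x

E ⇒ P   [E -> P]
P ⇒ P+V   [P -> P + V]
P+V ⇒ P+V+V   [P -> P + V]
P+V+V ⇒ P+V+V+V   [P -> P + V]
P+V+V+V ⇒ V+V+V+V   [P -> V]
V+V+V+V ⇒ x+V+V+V   [V -> x]
x+V+V+V ⇒ x+x+V+V   [V -> x]
x+x+V+V ⇒ x+x+x+V   [V -> x]
x+x+x+V ⇒ x+x+x+x   [V -> x]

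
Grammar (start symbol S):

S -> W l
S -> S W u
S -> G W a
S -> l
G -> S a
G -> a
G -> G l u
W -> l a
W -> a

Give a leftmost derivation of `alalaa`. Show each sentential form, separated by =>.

S => GWa => SaWa => WlaWa => alaWa => alalaa

S => GWa   [S -> G W a]
GWa => SaWa   [G -> S a]
SaWa => WlaWa   [S -> W l]
WlaWa => alaWa   [W -> a]
alaWa => alalaa   [W -> l a]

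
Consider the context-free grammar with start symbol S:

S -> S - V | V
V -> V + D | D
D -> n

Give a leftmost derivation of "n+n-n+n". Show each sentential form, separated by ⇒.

S ⇒ S-V ⇒ V-V ⇒ V+D-V ⇒ D+D-V ⇒ n+D-V ⇒ n+n-V ⇒ n+n-V+D ⇒ n+n-D+D ⇒ n+n-n+D ⇒ n+n-n+n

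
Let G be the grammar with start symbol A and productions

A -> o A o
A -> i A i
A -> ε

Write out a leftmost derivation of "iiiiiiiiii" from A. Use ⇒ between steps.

A ⇒ iAi   [A -> i A i]
iAi ⇒ iiAii   [A -> i A i]
iiAii ⇒ iiiAiii   [A -> i A i]
iiiAiii ⇒ iiiiAiiii   [A -> i A i]
iiiiAiiii ⇒ iiiiiAiiiii   [A -> i A i]
iiiiiAiiiii ⇒ iiiiiiiiii   [A -> ε]

A ⇒ iAi ⇒ iiAii ⇒ iiiAiii ⇒ iiiiAiiii ⇒ iiiiiAiiiii ⇒ iiiiiiiiii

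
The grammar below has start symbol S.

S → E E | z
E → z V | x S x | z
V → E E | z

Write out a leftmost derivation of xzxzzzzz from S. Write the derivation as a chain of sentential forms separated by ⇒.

S ⇒ EE ⇒ xSxE ⇒ xzxE ⇒ xzxzV ⇒ xzxzEE ⇒ xzxzzVE ⇒ xzxzzEEE ⇒ xzxzzzEE ⇒ xzxzzzzE ⇒ xzxzzzzz

S ⇒ EE   [S → E E]
EE ⇒ xSxE   [E → x S x]
xSxE ⇒ xzxE   [S → z]
xzxE ⇒ xzxzV   [E → z V]
xzxzV ⇒ xzxzEE   [V → E E]
xzxzEE ⇒ xzxzzVE   [E → z V]
xzxzzVE ⇒ xzxzzEEE   [V → E E]
xzxzzEEE ⇒ xzxzzzEE   [E → z]
xzxzzzEE ⇒ xzxzzzzE   [E → z]
xzxzzzzE ⇒ xzxzzzzz   [E → z]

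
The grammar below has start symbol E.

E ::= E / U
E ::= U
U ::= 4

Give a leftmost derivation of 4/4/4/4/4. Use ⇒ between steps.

E⇒E/U⇒E/U/U⇒E/U/U/U⇒E/U/U/U/U⇒U/U/U/U/U⇒4/U/U/U/U⇒4/4/U/U/U⇒4/4/4/U/U⇒4/4/4/4/U⇒4/4/4/4/4

E ⇒ E/U   [E ::= E / U]
E/U ⇒ E/U/U   [E ::= E / U]
E/U/U ⇒ E/U/U/U   [E ::= E / U]
E/U/U/U ⇒ E/U/U/U/U   [E ::= E / U]
E/U/U/U/U ⇒ U/U/U/U/U   [E ::= U]
U/U/U/U/U ⇒ 4/U/U/U/U   [U ::= 4]
4/U/U/U/U ⇒ 4/4/U/U/U   [U ::= 4]
4/4/U/U/U ⇒ 4/4/4/U/U   [U ::= 4]
4/4/4/U/U ⇒ 4/4/4/4/U   [U ::= 4]
4/4/4/4/U ⇒ 4/4/4/4/4   [U ::= 4]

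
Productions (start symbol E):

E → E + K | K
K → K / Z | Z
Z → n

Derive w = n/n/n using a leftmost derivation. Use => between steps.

E => K => K/Z => K/Z/Z => Z/Z/Z => n/Z/Z => n/n/Z => n/n/n

E => K   [E → K]
K => K/Z   [K → K / Z]
K/Z => K/Z/Z   [K → K / Z]
K/Z/Z => Z/Z/Z   [K → Z]
Z/Z/Z => n/Z/Z   [Z → n]
n/Z/Z => n/n/Z   [Z → n]
n/n/Z => n/n/n   [Z → n]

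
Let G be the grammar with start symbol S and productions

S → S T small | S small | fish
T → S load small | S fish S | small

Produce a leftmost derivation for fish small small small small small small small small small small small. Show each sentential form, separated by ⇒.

S ⇒ S T small ⇒ S T small T small ⇒ S small T small T small ⇒ S T small small T small T small ⇒ S T small T small small T small T small ⇒ S T small T small T small small T small T small ⇒ fish T small T small T small small T small T small ⇒ fish small small T small T small small T small T small ⇒ fish small small small small T small small T small T small ⇒ fish small small small small small small small T small T small ⇒ fish small small small small small small small small small T small ⇒ fish small small small small small small small small small small small

S ⇒ S T small   [S → S T small]
S T small ⇒ S T small T small   [S → S T small]
S T small T small ⇒ S small T small T small   [S → S small]
S small T small T small ⇒ S T small small T small T small   [S → S T small]
S T small small T small T small ⇒ S T small T small small T small T small   [S → S T small]
S T small T small small T small T small ⇒ S T small T small T small small T small T small   [S → S T small]
S T small T small T small small T small T small ⇒ fish T small T small T small small T small T small   [S → fish]
fish T small T small T small small T small T small ⇒ fish small small T small T small small T small T small   [T → small]
fish small small T small T small small T small T small ⇒ fish small small small small T small small T small T small   [T → small]
fish small small small small T small small T small T small ⇒ fish small small small small small small small T small T small   [T → small]
fish small small small small small small small T small T small ⇒ fish small small small small small small small small small T small   [T → small]
fish small small small small small small small small small T small ⇒ fish small small small small small small small small small small small   [T → small]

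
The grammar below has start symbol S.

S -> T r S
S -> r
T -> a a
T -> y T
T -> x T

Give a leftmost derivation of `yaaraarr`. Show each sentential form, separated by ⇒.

S ⇒ TrS ⇒ yTrS ⇒ yaarS ⇒ yaarTrS ⇒ yaaraarS ⇒ yaaraarr

S ⇒ TrS   [S -> T r S]
TrS ⇒ yTrS   [T -> y T]
yTrS ⇒ yaarS   [T -> a a]
yaarS ⇒ yaarTrS   [S -> T r S]
yaarTrS ⇒ yaaraarS   [T -> a a]
yaaraarS ⇒ yaaraarr   [S -> r]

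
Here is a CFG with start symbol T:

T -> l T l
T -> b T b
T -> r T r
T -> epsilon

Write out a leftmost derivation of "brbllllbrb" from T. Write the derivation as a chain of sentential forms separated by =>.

T => bTb => brTrb => brbTbrb => brblTlbrb => brbllTllbrb => brbllllbrb

T => bTb   [T -> b T b]
bTb => brTrb   [T -> r T r]
brTrb => brbTbrb   [T -> b T b]
brbTbrb => brblTlbrb   [T -> l T l]
brblTlbrb => brbllTllbrb   [T -> l T l]
brbllTllbrb => brbllllbrb   [T -> epsilon]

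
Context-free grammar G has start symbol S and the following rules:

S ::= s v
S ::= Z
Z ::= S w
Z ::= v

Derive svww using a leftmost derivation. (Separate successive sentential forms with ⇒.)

S ⇒ Z ⇒ Sw ⇒ Zw ⇒ Sww ⇒ svww

S ⇒ Z   [S ::= Z]
Z ⇒ Sw   [Z ::= S w]
Sw ⇒ Zw   [S ::= Z]
Zw ⇒ Sww   [Z ::= S w]
Sww ⇒ svww   [S ::= s v]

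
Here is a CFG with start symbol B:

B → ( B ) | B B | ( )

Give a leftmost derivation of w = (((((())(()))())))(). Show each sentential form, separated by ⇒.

B ⇒ BB   [B → B B]
BB ⇒ (B)B   [B → ( B )]
(B)B ⇒ ((B))B   [B → ( B )]
((B))B ⇒ (((B)))B   [B → ( B )]
(((B)))B ⇒ (((BB)))B   [B → B B]
(((BB)))B ⇒ ((((B)B)))B   [B → ( B )]
((((B)B)))B ⇒ ((((BB)B)))B   [B → B B]
((((BB)B)))B ⇒ (((((B)B)B)))B   [B → ( B )]
(((((B)B)B)))B ⇒ (((((())B)B)))B   [B → ( )]
(((((())B)B)))B ⇒ (((((())(B))B)))B   [B → ( B )]
(((((())(B))B)))B ⇒ (((((())(()))B)))B   [B → ( )]
(((((())(()))B)))B ⇒ (((((())(()))())))B   [B → ( )]
(((((())(()))())))B ⇒ (((((())(()))())))()   [B → ( )]

B ⇒ BB ⇒ (B)B ⇒ ((B))B ⇒ (((B)))B ⇒ (((BB)))B ⇒ ((((B)B)))B ⇒ ((((BB)B)))B ⇒ (((((B)B)B)))B ⇒ (((((())B)B)))B ⇒ (((((())(B))B)))B ⇒ (((((())(()))B)))B ⇒ (((((())(()))())))B ⇒ (((((())(()))())))()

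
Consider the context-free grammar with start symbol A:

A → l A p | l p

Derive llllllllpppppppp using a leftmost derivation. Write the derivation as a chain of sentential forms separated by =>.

A => lAp   [A → l A p]
lAp => llApp   [A → l A p]
llApp => lllAppp   [A → l A p]
lllAppp => llllApppp   [A → l A p]
llllApppp => lllllAppppp   [A → l A p]
lllllAppppp => llllllApppppp   [A → l A p]
llllllApppppp => lllllllAppppppp   [A → l A p]
lllllllAppppppp => llllllllpppppppp   [A → l p]

A => lAp => llApp => lllAppp => llllApppp => lllllAppppp => llllllApppppp => lllllllAppppppp => llllllllpppppppp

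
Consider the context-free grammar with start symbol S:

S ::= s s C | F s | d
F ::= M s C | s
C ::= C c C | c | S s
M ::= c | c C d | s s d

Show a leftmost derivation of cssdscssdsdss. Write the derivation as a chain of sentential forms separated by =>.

S=>Fs=>MsCs=>cCdsCs=>cSsdsCs=>cFssdsCs=>cMsCssdsCs=>cssdsCssdsCs=>cssdscssdsCs=>cssdscssdsSss=>cssdscssdsdss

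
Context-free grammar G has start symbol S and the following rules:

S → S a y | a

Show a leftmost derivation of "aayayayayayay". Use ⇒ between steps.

S ⇒ Say   [S → S a y]
Say ⇒ Sayay   [S → S a y]
Sayay ⇒ Sayayay   [S → S a y]
Sayayay ⇒ Sayayayay   [S → S a y]
Sayayayay ⇒ Sayayayayay   [S → S a y]
Sayayayayay ⇒ Sayayayayayay   [S → S a y]
Sayayayayayay ⇒ aayayayayayay   [S → a]

S ⇒ Say ⇒ Sayay ⇒ Sayayay ⇒ Sayayayay ⇒ Sayayayayay ⇒ Sayayayayayay ⇒ aayayayayayay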